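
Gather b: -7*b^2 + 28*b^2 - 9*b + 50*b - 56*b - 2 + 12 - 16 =21*b^2 - 15*b - 6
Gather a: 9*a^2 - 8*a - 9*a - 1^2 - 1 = 9*a^2 - 17*a - 2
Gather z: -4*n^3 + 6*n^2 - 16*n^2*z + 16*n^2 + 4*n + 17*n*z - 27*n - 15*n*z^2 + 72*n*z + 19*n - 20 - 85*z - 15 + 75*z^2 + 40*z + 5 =-4*n^3 + 22*n^2 - 4*n + z^2*(75 - 15*n) + z*(-16*n^2 + 89*n - 45) - 30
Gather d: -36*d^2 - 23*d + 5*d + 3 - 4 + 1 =-36*d^2 - 18*d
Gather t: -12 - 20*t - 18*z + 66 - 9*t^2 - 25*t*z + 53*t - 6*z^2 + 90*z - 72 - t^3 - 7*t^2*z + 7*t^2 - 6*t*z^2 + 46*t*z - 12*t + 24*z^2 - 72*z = -t^3 + t^2*(-7*z - 2) + t*(-6*z^2 + 21*z + 21) + 18*z^2 - 18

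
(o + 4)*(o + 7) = o^2 + 11*o + 28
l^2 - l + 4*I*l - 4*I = (l - 1)*(l + 4*I)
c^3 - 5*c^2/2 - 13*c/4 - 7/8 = (c - 7/2)*(c + 1/2)^2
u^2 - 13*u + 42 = (u - 7)*(u - 6)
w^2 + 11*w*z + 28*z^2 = (w + 4*z)*(w + 7*z)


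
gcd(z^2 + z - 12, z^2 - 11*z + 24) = z - 3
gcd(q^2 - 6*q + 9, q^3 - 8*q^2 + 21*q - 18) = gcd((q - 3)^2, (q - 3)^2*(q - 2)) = q^2 - 6*q + 9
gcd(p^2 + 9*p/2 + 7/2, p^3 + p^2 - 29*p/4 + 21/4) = p + 7/2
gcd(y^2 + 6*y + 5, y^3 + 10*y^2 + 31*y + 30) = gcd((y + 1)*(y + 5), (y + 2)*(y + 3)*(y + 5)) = y + 5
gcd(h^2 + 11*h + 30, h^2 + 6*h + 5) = h + 5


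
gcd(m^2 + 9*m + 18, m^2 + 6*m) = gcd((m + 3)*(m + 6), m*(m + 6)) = m + 6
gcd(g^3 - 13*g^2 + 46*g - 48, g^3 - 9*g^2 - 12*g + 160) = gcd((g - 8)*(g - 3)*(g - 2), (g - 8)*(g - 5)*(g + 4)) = g - 8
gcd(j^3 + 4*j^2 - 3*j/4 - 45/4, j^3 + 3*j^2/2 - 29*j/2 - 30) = j^2 + 11*j/2 + 15/2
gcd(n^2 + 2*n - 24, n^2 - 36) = n + 6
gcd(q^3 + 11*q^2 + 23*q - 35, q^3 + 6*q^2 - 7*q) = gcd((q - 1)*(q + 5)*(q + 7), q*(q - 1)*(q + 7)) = q^2 + 6*q - 7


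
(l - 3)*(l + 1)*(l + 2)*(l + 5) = l^4 + 5*l^3 - 7*l^2 - 41*l - 30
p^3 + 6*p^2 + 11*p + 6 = (p + 1)*(p + 2)*(p + 3)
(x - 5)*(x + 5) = x^2 - 25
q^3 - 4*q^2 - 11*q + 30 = (q - 5)*(q - 2)*(q + 3)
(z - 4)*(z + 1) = z^2 - 3*z - 4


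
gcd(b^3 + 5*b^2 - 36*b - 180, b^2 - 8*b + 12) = b - 6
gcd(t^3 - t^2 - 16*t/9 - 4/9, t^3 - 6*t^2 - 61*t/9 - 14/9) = t^2 + t + 2/9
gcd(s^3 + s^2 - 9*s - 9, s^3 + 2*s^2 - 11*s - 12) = s^2 - 2*s - 3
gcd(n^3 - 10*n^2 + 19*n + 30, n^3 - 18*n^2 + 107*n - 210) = n^2 - 11*n + 30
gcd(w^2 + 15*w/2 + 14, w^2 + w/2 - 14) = w + 4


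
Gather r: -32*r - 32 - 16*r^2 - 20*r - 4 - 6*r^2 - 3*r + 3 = -22*r^2 - 55*r - 33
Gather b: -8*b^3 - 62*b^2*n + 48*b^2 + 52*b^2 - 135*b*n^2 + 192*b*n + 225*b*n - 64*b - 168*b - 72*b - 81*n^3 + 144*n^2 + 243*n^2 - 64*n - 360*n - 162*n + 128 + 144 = -8*b^3 + b^2*(100 - 62*n) + b*(-135*n^2 + 417*n - 304) - 81*n^3 + 387*n^2 - 586*n + 272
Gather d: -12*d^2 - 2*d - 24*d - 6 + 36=-12*d^2 - 26*d + 30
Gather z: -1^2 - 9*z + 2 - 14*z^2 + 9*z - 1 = -14*z^2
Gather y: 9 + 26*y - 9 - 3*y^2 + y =-3*y^2 + 27*y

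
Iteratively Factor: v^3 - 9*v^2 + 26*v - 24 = (v - 2)*(v^2 - 7*v + 12) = (v - 3)*(v - 2)*(v - 4)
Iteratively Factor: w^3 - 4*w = (w)*(w^2 - 4) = w*(w - 2)*(w + 2)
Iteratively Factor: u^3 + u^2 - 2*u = (u + 2)*(u^2 - u) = u*(u + 2)*(u - 1)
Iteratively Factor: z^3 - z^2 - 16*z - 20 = (z + 2)*(z^2 - 3*z - 10) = (z - 5)*(z + 2)*(z + 2)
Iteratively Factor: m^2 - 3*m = (m - 3)*(m)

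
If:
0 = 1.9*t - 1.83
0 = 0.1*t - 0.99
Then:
No Solution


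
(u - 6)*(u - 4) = u^2 - 10*u + 24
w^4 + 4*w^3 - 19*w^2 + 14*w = w*(w - 2)*(w - 1)*(w + 7)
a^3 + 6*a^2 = a^2*(a + 6)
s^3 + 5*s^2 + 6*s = s*(s + 2)*(s + 3)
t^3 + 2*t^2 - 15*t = t*(t - 3)*(t + 5)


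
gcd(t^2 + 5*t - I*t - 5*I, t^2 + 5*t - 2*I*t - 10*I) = t + 5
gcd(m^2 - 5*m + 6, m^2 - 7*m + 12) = m - 3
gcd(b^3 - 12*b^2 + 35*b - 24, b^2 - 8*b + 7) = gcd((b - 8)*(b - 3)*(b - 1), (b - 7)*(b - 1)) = b - 1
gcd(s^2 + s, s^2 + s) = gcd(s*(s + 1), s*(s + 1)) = s^2 + s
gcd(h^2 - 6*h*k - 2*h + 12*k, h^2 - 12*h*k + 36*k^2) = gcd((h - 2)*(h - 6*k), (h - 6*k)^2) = h - 6*k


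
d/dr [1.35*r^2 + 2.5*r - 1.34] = 2.7*r + 2.5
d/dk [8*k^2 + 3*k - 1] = 16*k + 3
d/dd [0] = 0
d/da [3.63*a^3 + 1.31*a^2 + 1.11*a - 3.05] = 10.89*a^2 + 2.62*a + 1.11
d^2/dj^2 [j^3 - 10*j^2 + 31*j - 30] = 6*j - 20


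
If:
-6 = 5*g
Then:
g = -6/5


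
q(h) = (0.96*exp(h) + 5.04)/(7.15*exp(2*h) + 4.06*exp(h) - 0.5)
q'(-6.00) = -0.22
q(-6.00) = -10.29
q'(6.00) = 0.00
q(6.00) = 0.00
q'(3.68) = -0.00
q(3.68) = 0.00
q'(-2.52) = -133.52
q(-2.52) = -40.28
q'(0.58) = -0.35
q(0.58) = 0.23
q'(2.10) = -0.03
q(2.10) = 0.03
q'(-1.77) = -35.75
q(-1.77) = 13.04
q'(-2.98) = -16.50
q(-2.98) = -18.48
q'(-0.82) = -3.32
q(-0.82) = 2.04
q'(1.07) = -0.16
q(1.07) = 0.11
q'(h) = (0.96*exp(h) + 5.04)*(-14.3*exp(2*h) - 4.06*exp(h))/(7.15*exp(2*h) + 4.06*exp(h) - 0.5)^2 + 0.96*exp(h)/(7.15*exp(2*h) + 4.06*exp(h) - 0.5) = (-(0.96*exp(h) + 5.04)*(14.3*exp(h) + 4.06) + 6.864*exp(2*h) + 3.8976*exp(h) - 0.48)*exp(h)/(7.15*exp(2*h) + 4.06*exp(h) - 0.5)^2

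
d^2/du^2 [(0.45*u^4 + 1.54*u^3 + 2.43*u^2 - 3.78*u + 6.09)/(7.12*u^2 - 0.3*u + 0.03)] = (45.62496*u^6 - 5.76720000000012*u^5 + 0.81971999999962*u^4 - 373.314192*u^3 + 1849.180788*u^2 - 73.196676*u - 1.569114)/(360.944128*u^6 - 45.62496*u^5 + 6.484896*u^4 - 0.41148*u^3 + 0.027324*u^2 - 0.00081*u + 2.7e-5)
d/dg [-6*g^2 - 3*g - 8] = -12*g - 3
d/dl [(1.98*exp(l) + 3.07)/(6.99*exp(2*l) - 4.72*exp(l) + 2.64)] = (-13.8402*exp(2*l) - 42.9186*exp(l) + 19.7176)*exp(l)/(48.8601*exp(4*l) - 65.9856*exp(3*l) + 59.1856*exp(2*l) - 24.9216*exp(l) + 6.9696)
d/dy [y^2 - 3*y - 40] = 2*y - 3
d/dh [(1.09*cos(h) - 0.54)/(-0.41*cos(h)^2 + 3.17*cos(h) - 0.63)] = (-0.4469*cos(h)^2 + 0.4428*cos(h) - 1.0251)*sin(h)/(0.1681*cos(h)^4 - 2.5994*cos(h)^3 + 10.5655*cos(h)^2 - 3.9942*cos(h) + 0.3969)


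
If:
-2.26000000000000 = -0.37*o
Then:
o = 6.11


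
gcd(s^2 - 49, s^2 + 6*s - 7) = s + 7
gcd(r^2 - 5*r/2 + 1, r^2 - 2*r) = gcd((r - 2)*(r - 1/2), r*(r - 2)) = r - 2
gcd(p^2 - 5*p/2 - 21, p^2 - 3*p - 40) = 1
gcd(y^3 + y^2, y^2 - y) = y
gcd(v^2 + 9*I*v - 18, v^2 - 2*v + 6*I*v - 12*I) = v + 6*I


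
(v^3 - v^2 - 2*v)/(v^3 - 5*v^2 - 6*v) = (v - 2)/(v - 6)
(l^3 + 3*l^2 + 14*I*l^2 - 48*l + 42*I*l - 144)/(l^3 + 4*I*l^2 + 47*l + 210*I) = (l^2 + l*(3 + 8*I) + 24*I)/(l^2 - 2*I*l + 35)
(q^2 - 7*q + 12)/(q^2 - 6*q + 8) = (q - 3)/(q - 2)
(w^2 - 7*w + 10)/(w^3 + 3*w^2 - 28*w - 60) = (w - 2)/(w^2 + 8*w + 12)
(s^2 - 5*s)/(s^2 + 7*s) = (s - 5)/(s + 7)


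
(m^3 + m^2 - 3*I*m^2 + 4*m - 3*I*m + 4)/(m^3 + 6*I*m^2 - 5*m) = (m^2 + m*(1 - 4*I) - 4*I)/(m*(m + 5*I))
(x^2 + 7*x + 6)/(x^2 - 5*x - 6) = (x + 6)/(x - 6)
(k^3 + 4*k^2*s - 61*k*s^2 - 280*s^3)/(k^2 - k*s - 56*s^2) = k + 5*s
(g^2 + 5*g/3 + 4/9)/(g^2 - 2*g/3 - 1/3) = (g + 4/3)/(g - 1)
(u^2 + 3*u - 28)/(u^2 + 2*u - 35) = (u - 4)/(u - 5)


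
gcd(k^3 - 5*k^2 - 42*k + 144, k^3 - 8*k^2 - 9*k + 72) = k^2 - 11*k + 24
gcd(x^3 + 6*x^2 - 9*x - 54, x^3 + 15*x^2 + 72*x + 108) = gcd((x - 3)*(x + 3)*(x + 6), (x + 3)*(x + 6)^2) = x^2 + 9*x + 18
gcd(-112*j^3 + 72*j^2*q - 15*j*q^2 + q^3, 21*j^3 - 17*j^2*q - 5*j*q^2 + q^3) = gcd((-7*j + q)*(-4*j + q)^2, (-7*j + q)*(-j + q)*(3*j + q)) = -7*j + q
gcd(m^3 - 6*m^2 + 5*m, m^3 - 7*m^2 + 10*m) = m^2 - 5*m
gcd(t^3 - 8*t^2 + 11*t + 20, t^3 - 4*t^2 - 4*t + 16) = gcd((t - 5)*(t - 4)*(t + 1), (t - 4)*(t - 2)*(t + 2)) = t - 4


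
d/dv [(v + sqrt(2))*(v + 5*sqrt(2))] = 2*v + 6*sqrt(2)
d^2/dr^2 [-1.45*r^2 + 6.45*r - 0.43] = -2.90000000000000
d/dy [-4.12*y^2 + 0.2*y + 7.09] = 0.2 - 8.24*y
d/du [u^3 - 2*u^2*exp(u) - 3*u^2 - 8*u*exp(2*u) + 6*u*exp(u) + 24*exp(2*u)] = -2*u^2*exp(u) + 3*u^2 - 16*u*exp(2*u) + 2*u*exp(u) - 6*u + 40*exp(2*u) + 6*exp(u)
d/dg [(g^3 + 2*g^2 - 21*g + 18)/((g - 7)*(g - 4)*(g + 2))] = (-11*g^4 + 54*g^3 - 63*g^2 + 548*g - 1284)/(g^6 - 18*g^5 + 93*g^4 + 4*g^3 - 972*g^2 + 672*g + 3136)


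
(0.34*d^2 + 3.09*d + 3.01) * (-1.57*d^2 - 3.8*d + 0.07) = -0.5338*d^4 - 6.1433*d^3 - 16.4439*d^2 - 11.2217*d + 0.2107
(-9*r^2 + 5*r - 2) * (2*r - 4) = -18*r^3 + 46*r^2 - 24*r + 8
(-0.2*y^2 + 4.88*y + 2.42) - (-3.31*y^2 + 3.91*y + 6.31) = 3.11*y^2 + 0.97*y - 3.89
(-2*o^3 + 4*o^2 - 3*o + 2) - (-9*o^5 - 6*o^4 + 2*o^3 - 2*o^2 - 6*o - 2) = 9*o^5 + 6*o^4 - 4*o^3 + 6*o^2 + 3*o + 4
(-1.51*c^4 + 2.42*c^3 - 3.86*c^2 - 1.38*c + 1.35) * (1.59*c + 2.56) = -2.4009*c^5 - 0.0178000000000003*c^4 + 0.0577999999999994*c^3 - 12.0758*c^2 - 1.3863*c + 3.456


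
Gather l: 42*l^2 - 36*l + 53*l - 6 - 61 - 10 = 42*l^2 + 17*l - 77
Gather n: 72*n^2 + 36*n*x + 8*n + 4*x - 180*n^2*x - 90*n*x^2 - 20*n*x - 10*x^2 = n^2*(72 - 180*x) + n*(-90*x^2 + 16*x + 8) - 10*x^2 + 4*x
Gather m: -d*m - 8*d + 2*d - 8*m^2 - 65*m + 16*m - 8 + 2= -6*d - 8*m^2 + m*(-d - 49) - 6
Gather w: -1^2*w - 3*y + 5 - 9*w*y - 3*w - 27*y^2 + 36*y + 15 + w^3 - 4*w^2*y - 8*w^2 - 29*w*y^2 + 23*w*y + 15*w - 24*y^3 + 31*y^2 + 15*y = w^3 + w^2*(-4*y - 8) + w*(-29*y^2 + 14*y + 11) - 24*y^3 + 4*y^2 + 48*y + 20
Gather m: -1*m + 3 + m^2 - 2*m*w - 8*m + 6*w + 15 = m^2 + m*(-2*w - 9) + 6*w + 18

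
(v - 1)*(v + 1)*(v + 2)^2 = v^4 + 4*v^3 + 3*v^2 - 4*v - 4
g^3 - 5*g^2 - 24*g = g*(g - 8)*(g + 3)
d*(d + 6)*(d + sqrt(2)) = d^3 + sqrt(2)*d^2 + 6*d^2 + 6*sqrt(2)*d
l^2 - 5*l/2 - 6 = (l - 4)*(l + 3/2)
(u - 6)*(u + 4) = u^2 - 2*u - 24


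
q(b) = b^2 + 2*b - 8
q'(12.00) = 26.00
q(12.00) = 160.00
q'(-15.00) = -28.00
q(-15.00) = 187.00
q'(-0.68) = 0.64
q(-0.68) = -8.90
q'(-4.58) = -7.16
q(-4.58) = 3.82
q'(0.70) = 3.40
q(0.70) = -6.11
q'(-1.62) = -1.24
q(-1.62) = -8.62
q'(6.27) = 14.54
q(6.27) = 43.85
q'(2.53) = 7.06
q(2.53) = 3.46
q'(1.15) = 4.30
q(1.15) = -4.38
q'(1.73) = 5.46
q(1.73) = -1.55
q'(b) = 2*b + 2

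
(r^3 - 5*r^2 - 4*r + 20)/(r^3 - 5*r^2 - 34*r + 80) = (r^2 - 3*r - 10)/(r^2 - 3*r - 40)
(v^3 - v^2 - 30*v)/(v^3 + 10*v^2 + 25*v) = (v - 6)/(v + 5)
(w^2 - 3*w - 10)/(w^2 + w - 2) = (w - 5)/(w - 1)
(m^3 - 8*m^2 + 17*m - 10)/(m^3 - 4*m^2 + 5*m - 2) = (m - 5)/(m - 1)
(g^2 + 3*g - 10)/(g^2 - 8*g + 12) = (g + 5)/(g - 6)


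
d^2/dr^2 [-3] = 0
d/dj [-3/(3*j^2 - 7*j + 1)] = 3*(6*j - 7)/(3*j^2 - 7*j + 1)^2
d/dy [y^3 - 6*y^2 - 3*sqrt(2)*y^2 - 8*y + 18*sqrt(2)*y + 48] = 3*y^2 - 12*y - 6*sqrt(2)*y - 8 + 18*sqrt(2)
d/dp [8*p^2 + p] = 16*p + 1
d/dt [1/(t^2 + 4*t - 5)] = 2*(-t - 2)/(t^2 + 4*t - 5)^2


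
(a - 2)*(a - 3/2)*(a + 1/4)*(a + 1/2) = a^4 - 11*a^3/4 + a^2/2 + 29*a/16 + 3/8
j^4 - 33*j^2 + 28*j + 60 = (j - 5)*(j - 2)*(j + 1)*(j + 6)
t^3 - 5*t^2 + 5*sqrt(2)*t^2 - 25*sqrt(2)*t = t*(t - 5)*(t + 5*sqrt(2))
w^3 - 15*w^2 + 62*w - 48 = (w - 8)*(w - 6)*(w - 1)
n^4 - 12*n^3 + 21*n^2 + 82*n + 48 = (n - 8)*(n - 6)*(n + 1)^2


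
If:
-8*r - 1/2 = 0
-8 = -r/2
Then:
No Solution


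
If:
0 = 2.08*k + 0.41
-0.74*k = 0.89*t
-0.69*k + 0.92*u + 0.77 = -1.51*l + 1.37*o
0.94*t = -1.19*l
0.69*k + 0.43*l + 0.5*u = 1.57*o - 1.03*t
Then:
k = -0.20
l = -0.13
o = -0.50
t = 0.16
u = -1.51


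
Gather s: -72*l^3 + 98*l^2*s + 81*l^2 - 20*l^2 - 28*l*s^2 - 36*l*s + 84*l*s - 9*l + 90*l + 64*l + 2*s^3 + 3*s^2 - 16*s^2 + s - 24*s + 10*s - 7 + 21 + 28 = -72*l^3 + 61*l^2 + 145*l + 2*s^3 + s^2*(-28*l - 13) + s*(98*l^2 + 48*l - 13) + 42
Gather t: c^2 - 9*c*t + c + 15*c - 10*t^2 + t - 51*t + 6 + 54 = c^2 + 16*c - 10*t^2 + t*(-9*c - 50) + 60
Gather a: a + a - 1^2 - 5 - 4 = 2*a - 10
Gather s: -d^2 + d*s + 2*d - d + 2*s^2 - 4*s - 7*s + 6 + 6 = -d^2 + d + 2*s^2 + s*(d - 11) + 12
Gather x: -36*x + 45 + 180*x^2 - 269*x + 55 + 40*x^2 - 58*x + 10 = 220*x^2 - 363*x + 110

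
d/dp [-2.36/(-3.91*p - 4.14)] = -9.2276/(3.91*p + 4.14)^2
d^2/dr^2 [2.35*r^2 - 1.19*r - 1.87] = 4.70000000000000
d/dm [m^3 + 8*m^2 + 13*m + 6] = 3*m^2 + 16*m + 13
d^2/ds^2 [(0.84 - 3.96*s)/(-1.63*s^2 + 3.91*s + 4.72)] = ((33.7056 - 38.7288*s)*(-1.63*s^2 + 3.91*s + 4.72) - (3.26*s - 3.91)*(3.96*s - 0.84)*(6.52*s - 7.82))/(-1.63*s^2 + 3.91*s + 4.72)^3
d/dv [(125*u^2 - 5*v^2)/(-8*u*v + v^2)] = 10*(v^2*(8*u - v) + (4*u - v)*(25*u^2 - v^2))/(v^2*(8*u - v)^2)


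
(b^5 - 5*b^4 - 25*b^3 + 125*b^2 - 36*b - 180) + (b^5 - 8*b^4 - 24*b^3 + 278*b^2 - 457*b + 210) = 2*b^5 - 13*b^4 - 49*b^3 + 403*b^2 - 493*b + 30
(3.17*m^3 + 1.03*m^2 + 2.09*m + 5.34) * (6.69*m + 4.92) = 21.2073*m^4 + 22.4871*m^3 + 19.0497*m^2 + 46.0074*m + 26.2728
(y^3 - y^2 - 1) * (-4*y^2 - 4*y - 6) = -4*y^5 - 2*y^3 + 10*y^2 + 4*y + 6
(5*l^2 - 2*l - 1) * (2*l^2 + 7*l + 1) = 10*l^4 + 31*l^3 - 11*l^2 - 9*l - 1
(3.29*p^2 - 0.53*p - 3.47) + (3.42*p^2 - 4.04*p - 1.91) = 6.71*p^2 - 4.57*p - 5.38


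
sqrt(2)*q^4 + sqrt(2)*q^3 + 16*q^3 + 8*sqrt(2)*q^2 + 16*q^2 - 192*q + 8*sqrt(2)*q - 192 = (q - 2*sqrt(2))*(q + 4*sqrt(2))*(q + 6*sqrt(2))*(sqrt(2)*q + sqrt(2))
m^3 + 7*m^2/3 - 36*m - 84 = (m - 6)*(m + 7/3)*(m + 6)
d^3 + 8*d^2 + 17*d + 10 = (d + 1)*(d + 2)*(d + 5)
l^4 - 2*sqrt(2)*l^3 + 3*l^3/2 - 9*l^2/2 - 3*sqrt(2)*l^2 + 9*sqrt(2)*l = l*(l - 3/2)*(l + 3)*(l - 2*sqrt(2))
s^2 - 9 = (s - 3)*(s + 3)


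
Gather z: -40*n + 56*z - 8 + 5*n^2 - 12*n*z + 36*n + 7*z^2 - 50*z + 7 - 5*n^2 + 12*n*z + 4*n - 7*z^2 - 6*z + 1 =0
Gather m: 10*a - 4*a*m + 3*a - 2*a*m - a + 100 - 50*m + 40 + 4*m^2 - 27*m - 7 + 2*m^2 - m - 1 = 12*a + 6*m^2 + m*(-6*a - 78) + 132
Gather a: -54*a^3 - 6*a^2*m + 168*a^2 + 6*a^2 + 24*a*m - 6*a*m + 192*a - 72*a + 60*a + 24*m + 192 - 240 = -54*a^3 + a^2*(174 - 6*m) + a*(18*m + 180) + 24*m - 48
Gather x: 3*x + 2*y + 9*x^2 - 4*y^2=9*x^2 + 3*x - 4*y^2 + 2*y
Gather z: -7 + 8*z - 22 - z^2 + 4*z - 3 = -z^2 + 12*z - 32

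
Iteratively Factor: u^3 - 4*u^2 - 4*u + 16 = (u + 2)*(u^2 - 6*u + 8) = (u - 4)*(u + 2)*(u - 2)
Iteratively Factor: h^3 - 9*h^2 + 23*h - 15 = (h - 3)*(h^2 - 6*h + 5) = (h - 3)*(h - 1)*(h - 5)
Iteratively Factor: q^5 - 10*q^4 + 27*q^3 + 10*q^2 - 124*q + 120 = (q + 2)*(q^4 - 12*q^3 + 51*q^2 - 92*q + 60) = (q - 2)*(q + 2)*(q^3 - 10*q^2 + 31*q - 30) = (q - 5)*(q - 2)*(q + 2)*(q^2 - 5*q + 6) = (q - 5)*(q - 2)^2*(q + 2)*(q - 3)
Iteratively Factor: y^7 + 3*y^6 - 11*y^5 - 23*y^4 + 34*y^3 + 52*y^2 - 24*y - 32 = (y - 2)*(y^6 + 5*y^5 - y^4 - 25*y^3 - 16*y^2 + 20*y + 16) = (y - 2)*(y + 1)*(y^5 + 4*y^4 - 5*y^3 - 20*y^2 + 4*y + 16) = (y - 2)*(y + 1)*(y + 4)*(y^4 - 5*y^2 + 4) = (y - 2)*(y - 1)*(y + 1)*(y + 4)*(y^3 + y^2 - 4*y - 4) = (y - 2)*(y - 1)*(y + 1)^2*(y + 4)*(y^2 - 4) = (y - 2)*(y - 1)*(y + 1)^2*(y + 2)*(y + 4)*(y - 2)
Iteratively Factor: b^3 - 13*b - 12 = (b - 4)*(b^2 + 4*b + 3) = (b - 4)*(b + 3)*(b + 1)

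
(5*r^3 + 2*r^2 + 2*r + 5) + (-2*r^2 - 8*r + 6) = 5*r^3 - 6*r + 11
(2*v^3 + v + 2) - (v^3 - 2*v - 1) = v^3 + 3*v + 3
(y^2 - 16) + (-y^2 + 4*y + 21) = 4*y + 5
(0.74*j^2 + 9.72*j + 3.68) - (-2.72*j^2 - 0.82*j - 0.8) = 3.46*j^2 + 10.54*j + 4.48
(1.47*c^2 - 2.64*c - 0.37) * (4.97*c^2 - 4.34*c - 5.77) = 7.3059*c^4 - 19.5006*c^3 + 1.1368*c^2 + 16.8386*c + 2.1349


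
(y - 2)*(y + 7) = y^2 + 5*y - 14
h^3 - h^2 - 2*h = h*(h - 2)*(h + 1)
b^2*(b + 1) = b^3 + b^2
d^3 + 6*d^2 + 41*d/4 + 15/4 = (d + 1/2)*(d + 5/2)*(d + 3)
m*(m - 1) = m^2 - m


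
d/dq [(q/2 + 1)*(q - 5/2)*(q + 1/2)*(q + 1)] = 2*q^3 + 3*q^2/2 - 21*q/4 - 31/8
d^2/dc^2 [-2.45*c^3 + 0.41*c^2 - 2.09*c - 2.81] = 0.82 - 14.7*c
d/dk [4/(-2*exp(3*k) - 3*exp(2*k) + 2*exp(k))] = 8*(3*exp(2*k) + 3*exp(k) - 1)*exp(-k)/(2*exp(2*k) + 3*exp(k) - 2)^2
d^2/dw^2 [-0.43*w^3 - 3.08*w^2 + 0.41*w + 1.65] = -2.58*w - 6.16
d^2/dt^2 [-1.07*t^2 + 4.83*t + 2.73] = -2.14000000000000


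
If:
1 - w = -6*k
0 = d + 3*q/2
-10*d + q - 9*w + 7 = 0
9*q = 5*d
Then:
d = 0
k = -1/27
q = 0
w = 7/9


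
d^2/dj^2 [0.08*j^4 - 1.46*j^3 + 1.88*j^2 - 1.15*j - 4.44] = 0.96*j^2 - 8.76*j + 3.76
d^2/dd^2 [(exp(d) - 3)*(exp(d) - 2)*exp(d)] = (9*exp(2*d) - 20*exp(d) + 6)*exp(d)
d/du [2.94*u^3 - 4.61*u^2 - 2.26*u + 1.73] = 8.82*u^2 - 9.22*u - 2.26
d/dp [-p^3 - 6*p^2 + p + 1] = -3*p^2 - 12*p + 1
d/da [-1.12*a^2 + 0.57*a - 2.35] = 0.57 - 2.24*a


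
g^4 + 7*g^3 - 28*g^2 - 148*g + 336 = (g - 4)*(g - 2)*(g + 6)*(g + 7)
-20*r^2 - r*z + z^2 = (-5*r + z)*(4*r + z)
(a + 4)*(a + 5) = a^2 + 9*a + 20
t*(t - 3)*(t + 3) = t^3 - 9*t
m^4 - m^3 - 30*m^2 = m^2*(m - 6)*(m + 5)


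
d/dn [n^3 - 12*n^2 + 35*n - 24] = 3*n^2 - 24*n + 35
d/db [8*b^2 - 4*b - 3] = 16*b - 4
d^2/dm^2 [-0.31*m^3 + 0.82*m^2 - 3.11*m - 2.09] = 1.64 - 1.86*m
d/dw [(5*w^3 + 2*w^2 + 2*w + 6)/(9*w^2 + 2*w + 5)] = (45*w^4 + 20*w^3 + 61*w^2 - 88*w - 2)/(81*w^4 + 36*w^3 + 94*w^2 + 20*w + 25)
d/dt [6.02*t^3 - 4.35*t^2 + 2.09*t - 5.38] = 18.06*t^2 - 8.7*t + 2.09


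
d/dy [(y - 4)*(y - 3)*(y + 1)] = 3*y^2 - 12*y + 5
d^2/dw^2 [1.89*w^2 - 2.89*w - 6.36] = 3.78000000000000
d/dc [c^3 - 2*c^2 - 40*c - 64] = 3*c^2 - 4*c - 40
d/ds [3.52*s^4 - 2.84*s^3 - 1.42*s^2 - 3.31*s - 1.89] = 14.08*s^3 - 8.52*s^2 - 2.84*s - 3.31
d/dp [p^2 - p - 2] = 2*p - 1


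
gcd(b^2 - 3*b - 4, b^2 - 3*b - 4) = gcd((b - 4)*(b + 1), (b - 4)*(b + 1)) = b^2 - 3*b - 4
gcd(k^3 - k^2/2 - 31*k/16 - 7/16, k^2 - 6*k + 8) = 1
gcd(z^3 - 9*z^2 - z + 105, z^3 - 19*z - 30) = z^2 - 2*z - 15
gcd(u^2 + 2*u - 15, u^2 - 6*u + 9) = u - 3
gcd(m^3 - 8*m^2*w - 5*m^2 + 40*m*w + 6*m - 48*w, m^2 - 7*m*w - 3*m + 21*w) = m - 3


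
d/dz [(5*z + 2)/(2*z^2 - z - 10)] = (10*z^2 - 5*z - (4*z - 1)*(5*z + 2) - 50)/(-2*z^2 + z + 10)^2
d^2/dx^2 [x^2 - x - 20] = 2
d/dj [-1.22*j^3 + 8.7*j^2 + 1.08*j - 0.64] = -3.66*j^2 + 17.4*j + 1.08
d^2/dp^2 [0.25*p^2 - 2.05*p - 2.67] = 0.500000000000000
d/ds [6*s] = 6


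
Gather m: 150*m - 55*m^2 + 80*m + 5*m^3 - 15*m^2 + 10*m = 5*m^3 - 70*m^2 + 240*m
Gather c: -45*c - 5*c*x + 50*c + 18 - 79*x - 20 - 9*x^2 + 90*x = c*(5 - 5*x) - 9*x^2 + 11*x - 2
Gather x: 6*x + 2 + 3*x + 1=9*x + 3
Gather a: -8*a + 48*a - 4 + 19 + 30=40*a + 45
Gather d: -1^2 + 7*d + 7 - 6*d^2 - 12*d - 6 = -6*d^2 - 5*d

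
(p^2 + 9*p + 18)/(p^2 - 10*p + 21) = (p^2 + 9*p + 18)/(p^2 - 10*p + 21)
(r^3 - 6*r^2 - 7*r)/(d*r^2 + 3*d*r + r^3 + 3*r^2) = (r^2 - 6*r - 7)/(d*r + 3*d + r^2 + 3*r)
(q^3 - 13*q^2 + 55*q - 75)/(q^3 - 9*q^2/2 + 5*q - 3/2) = 2*(q^2 - 10*q + 25)/(2*q^2 - 3*q + 1)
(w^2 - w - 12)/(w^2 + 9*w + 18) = (w - 4)/(w + 6)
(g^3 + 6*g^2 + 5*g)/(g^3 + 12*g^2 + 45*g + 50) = g*(g + 1)/(g^2 + 7*g + 10)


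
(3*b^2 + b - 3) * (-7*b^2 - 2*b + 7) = -21*b^4 - 13*b^3 + 40*b^2 + 13*b - 21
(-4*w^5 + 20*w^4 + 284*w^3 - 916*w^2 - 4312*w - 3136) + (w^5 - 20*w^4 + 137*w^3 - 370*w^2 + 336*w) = -3*w^5 + 421*w^3 - 1286*w^2 - 3976*w - 3136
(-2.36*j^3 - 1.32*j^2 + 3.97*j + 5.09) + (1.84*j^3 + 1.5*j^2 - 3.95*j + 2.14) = -0.52*j^3 + 0.18*j^2 + 0.02*j + 7.23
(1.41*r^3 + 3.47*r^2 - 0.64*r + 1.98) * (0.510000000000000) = 0.7191*r^3 + 1.7697*r^2 - 0.3264*r + 1.0098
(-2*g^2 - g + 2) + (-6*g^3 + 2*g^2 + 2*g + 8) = -6*g^3 + g + 10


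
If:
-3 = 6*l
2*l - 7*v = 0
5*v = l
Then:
No Solution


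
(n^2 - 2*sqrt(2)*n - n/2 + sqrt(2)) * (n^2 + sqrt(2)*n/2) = n^4 - 3*sqrt(2)*n^3/2 - n^3/2 - 2*n^2 + 3*sqrt(2)*n^2/4 + n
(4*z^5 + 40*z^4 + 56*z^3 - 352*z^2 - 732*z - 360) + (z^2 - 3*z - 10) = 4*z^5 + 40*z^4 + 56*z^3 - 351*z^2 - 735*z - 370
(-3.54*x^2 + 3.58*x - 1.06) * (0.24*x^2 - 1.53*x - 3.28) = -0.8496*x^4 + 6.2754*x^3 + 5.8794*x^2 - 10.1206*x + 3.4768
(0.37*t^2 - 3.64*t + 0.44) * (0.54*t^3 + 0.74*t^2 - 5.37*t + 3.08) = 0.1998*t^5 - 1.6918*t^4 - 4.4429*t^3 + 21.012*t^2 - 13.574*t + 1.3552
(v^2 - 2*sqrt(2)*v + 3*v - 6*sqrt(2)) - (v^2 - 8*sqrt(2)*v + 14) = 3*v + 6*sqrt(2)*v - 14 - 6*sqrt(2)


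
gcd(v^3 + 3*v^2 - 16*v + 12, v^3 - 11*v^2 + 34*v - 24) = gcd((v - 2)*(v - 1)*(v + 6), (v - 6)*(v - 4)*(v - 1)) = v - 1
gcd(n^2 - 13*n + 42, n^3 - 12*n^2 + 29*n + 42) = n^2 - 13*n + 42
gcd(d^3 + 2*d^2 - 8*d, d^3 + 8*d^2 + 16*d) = d^2 + 4*d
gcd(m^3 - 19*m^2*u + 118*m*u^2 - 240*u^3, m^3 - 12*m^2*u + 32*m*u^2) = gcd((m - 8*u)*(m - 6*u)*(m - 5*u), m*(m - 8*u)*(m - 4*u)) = -m + 8*u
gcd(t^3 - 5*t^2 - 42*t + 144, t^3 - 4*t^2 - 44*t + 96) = t^2 - 2*t - 48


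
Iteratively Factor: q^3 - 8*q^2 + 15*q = (q - 3)*(q^2 - 5*q) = q*(q - 3)*(q - 5)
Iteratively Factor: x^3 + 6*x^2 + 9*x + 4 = (x + 1)*(x^2 + 5*x + 4) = (x + 1)*(x + 4)*(x + 1)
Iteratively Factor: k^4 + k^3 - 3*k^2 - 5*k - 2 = (k + 1)*(k^3 - 3*k - 2) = (k + 1)^2*(k^2 - k - 2) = (k - 2)*(k + 1)^2*(k + 1)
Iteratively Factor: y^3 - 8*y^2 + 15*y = (y)*(y^2 - 8*y + 15) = y*(y - 5)*(y - 3)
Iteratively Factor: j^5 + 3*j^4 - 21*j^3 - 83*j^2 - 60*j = (j + 3)*(j^4 - 21*j^2 - 20*j) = (j + 3)*(j + 4)*(j^3 - 4*j^2 - 5*j) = j*(j + 3)*(j + 4)*(j^2 - 4*j - 5) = j*(j + 1)*(j + 3)*(j + 4)*(j - 5)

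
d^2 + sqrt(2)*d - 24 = (d - 3*sqrt(2))*(d + 4*sqrt(2))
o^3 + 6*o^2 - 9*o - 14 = (o - 2)*(o + 1)*(o + 7)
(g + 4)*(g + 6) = g^2 + 10*g + 24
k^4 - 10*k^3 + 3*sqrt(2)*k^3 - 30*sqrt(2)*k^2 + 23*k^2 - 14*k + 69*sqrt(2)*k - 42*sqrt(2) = (k - 7)*(k - 2)*(k - 1)*(k + 3*sqrt(2))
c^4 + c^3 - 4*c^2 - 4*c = c*(c - 2)*(c + 1)*(c + 2)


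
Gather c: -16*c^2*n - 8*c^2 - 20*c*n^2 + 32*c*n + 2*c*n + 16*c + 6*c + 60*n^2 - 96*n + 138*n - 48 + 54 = c^2*(-16*n - 8) + c*(-20*n^2 + 34*n + 22) + 60*n^2 + 42*n + 6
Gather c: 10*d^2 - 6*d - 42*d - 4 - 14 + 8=10*d^2 - 48*d - 10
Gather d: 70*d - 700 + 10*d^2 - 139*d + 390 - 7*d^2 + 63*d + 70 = 3*d^2 - 6*d - 240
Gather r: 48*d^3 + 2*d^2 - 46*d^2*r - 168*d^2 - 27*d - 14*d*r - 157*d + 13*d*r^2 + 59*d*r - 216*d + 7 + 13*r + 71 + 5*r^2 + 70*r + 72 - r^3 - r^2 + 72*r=48*d^3 - 166*d^2 - 400*d - r^3 + r^2*(13*d + 4) + r*(-46*d^2 + 45*d + 155) + 150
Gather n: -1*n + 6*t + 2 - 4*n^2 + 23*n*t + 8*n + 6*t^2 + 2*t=-4*n^2 + n*(23*t + 7) + 6*t^2 + 8*t + 2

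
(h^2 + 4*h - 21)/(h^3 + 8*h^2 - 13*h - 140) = (h - 3)/(h^2 + h - 20)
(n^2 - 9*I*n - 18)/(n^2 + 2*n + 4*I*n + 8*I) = (n^2 - 9*I*n - 18)/(n^2 + n*(2 + 4*I) + 8*I)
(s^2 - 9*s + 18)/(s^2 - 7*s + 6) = (s - 3)/(s - 1)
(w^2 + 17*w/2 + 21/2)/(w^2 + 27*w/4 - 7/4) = 2*(2*w + 3)/(4*w - 1)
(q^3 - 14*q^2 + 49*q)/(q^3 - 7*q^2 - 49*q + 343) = q/(q + 7)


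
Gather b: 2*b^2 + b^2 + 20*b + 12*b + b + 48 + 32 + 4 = 3*b^2 + 33*b + 84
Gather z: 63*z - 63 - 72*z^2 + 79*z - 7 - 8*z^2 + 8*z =-80*z^2 + 150*z - 70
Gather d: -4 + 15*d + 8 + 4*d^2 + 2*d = 4*d^2 + 17*d + 4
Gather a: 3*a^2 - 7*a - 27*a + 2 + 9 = 3*a^2 - 34*a + 11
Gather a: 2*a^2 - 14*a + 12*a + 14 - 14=2*a^2 - 2*a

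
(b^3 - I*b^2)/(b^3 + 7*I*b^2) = (b - I)/(b + 7*I)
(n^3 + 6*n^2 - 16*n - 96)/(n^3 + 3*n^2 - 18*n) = (n^2 - 16)/(n*(n - 3))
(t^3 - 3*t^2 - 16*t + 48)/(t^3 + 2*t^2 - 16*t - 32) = (t - 3)/(t + 2)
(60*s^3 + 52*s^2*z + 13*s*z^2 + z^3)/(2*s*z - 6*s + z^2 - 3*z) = (30*s^2 + 11*s*z + z^2)/(z - 3)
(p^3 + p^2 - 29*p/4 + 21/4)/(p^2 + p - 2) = (p^2 + 2*p - 21/4)/(p + 2)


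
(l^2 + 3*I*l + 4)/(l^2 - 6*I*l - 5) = (l + 4*I)/(l - 5*I)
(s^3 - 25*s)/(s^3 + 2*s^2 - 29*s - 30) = s*(s + 5)/(s^2 + 7*s + 6)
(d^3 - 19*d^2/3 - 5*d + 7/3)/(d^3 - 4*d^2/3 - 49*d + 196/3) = (3*d^2 + 2*d - 1)/(3*d^2 + 17*d - 28)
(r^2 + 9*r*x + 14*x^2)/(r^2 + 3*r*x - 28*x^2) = (-r - 2*x)/(-r + 4*x)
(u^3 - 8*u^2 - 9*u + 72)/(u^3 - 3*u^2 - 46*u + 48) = (u^2 - 9)/(u^2 + 5*u - 6)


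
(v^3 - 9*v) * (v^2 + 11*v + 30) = v^5 + 11*v^4 + 21*v^3 - 99*v^2 - 270*v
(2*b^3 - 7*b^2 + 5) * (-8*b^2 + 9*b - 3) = -16*b^5 + 74*b^4 - 69*b^3 - 19*b^2 + 45*b - 15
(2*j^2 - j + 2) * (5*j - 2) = 10*j^3 - 9*j^2 + 12*j - 4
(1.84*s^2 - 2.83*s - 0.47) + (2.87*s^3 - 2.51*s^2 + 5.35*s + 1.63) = 2.87*s^3 - 0.67*s^2 + 2.52*s + 1.16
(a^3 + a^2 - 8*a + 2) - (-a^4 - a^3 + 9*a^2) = a^4 + 2*a^3 - 8*a^2 - 8*a + 2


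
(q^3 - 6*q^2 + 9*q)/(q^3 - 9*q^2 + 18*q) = (q - 3)/(q - 6)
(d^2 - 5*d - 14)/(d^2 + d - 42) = (d^2 - 5*d - 14)/(d^2 + d - 42)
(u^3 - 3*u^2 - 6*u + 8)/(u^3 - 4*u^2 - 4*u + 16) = (u - 1)/(u - 2)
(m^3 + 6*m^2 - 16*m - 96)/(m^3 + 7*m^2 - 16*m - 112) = (m + 6)/(m + 7)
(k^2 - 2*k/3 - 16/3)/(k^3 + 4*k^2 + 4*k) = (k - 8/3)/(k*(k + 2))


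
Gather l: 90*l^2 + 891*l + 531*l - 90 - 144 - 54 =90*l^2 + 1422*l - 288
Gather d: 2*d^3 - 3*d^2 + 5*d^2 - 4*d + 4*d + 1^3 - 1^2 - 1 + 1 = 2*d^3 + 2*d^2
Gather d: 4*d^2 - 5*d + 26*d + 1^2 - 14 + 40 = 4*d^2 + 21*d + 27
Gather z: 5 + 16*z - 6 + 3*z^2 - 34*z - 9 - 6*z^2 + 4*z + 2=-3*z^2 - 14*z - 8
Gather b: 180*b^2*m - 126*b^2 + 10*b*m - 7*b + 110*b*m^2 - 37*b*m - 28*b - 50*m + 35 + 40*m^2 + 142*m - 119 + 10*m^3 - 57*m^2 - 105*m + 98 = b^2*(180*m - 126) + b*(110*m^2 - 27*m - 35) + 10*m^3 - 17*m^2 - 13*m + 14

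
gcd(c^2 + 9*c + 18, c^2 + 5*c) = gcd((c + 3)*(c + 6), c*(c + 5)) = 1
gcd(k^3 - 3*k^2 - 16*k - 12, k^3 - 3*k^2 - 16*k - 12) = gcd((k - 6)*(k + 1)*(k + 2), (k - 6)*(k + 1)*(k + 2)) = k^3 - 3*k^2 - 16*k - 12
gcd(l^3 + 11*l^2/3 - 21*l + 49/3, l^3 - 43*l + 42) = l^2 + 6*l - 7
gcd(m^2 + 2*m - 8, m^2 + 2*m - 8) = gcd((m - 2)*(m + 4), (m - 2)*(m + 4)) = m^2 + 2*m - 8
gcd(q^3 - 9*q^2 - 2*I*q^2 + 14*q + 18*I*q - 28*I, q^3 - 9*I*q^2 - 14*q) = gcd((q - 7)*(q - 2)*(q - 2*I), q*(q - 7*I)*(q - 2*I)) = q - 2*I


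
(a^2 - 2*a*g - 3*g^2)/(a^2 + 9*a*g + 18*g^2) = (a^2 - 2*a*g - 3*g^2)/(a^2 + 9*a*g + 18*g^2)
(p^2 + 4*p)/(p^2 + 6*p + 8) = p/(p + 2)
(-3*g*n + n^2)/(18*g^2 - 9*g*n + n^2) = -n/(6*g - n)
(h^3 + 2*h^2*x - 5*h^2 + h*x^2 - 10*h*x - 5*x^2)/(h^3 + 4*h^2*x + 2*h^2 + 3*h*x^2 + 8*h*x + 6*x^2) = (h^2 + h*x - 5*h - 5*x)/(h^2 + 3*h*x + 2*h + 6*x)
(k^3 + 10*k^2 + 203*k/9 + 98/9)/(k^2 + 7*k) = k + 3 + 14/(9*k)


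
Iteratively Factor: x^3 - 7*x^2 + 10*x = (x - 5)*(x^2 - 2*x) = (x - 5)*(x - 2)*(x)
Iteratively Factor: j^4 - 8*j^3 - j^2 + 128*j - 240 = (j + 4)*(j^3 - 12*j^2 + 47*j - 60) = (j - 5)*(j + 4)*(j^2 - 7*j + 12) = (j - 5)*(j - 4)*(j + 4)*(j - 3)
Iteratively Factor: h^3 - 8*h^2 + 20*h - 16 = (h - 2)*(h^2 - 6*h + 8) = (h - 4)*(h - 2)*(h - 2)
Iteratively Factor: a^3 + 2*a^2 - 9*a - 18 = (a - 3)*(a^2 + 5*a + 6) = (a - 3)*(a + 3)*(a + 2)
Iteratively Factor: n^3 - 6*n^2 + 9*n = (n - 3)*(n^2 - 3*n) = (n - 3)^2*(n)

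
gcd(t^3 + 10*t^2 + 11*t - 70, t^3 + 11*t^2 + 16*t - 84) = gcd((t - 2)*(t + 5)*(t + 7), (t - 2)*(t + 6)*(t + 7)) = t^2 + 5*t - 14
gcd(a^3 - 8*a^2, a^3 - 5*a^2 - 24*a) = a^2 - 8*a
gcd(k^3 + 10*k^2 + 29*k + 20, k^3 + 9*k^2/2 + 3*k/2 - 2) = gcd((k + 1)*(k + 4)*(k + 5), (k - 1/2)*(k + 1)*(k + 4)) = k^2 + 5*k + 4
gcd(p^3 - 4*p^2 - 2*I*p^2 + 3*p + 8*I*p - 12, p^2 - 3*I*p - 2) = 1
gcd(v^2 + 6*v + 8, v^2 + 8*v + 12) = v + 2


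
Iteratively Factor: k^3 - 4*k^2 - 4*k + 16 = (k - 2)*(k^2 - 2*k - 8) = (k - 2)*(k + 2)*(k - 4)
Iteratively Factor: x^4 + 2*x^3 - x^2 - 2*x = (x + 2)*(x^3 - x) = (x + 1)*(x + 2)*(x^2 - x) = (x - 1)*(x + 1)*(x + 2)*(x)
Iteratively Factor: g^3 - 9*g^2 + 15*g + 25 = (g + 1)*(g^2 - 10*g + 25) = (g - 5)*(g + 1)*(g - 5)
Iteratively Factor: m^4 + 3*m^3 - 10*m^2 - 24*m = (m)*(m^3 + 3*m^2 - 10*m - 24) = m*(m + 4)*(m^2 - m - 6) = m*(m + 2)*(m + 4)*(m - 3)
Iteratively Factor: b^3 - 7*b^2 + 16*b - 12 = (b - 2)*(b^2 - 5*b + 6) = (b - 2)^2*(b - 3)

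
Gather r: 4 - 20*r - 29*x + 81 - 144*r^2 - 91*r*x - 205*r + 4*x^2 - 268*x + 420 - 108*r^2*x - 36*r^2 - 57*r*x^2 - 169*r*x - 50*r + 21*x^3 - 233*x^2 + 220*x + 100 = r^2*(-108*x - 180) + r*(-57*x^2 - 260*x - 275) + 21*x^3 - 229*x^2 - 77*x + 605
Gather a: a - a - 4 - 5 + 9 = 0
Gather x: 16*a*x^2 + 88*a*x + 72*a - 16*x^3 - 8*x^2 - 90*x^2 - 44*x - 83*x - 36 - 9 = 72*a - 16*x^3 + x^2*(16*a - 98) + x*(88*a - 127) - 45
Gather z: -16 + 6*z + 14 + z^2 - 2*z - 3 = z^2 + 4*z - 5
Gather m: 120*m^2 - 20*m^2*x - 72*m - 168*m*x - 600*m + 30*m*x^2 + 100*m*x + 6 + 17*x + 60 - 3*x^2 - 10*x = m^2*(120 - 20*x) + m*(30*x^2 - 68*x - 672) - 3*x^2 + 7*x + 66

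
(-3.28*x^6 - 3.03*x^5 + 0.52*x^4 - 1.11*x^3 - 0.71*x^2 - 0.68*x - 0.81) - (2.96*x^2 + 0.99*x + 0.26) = -3.28*x^6 - 3.03*x^5 + 0.52*x^4 - 1.11*x^3 - 3.67*x^2 - 1.67*x - 1.07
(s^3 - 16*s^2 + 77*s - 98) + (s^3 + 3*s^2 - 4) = 2*s^3 - 13*s^2 + 77*s - 102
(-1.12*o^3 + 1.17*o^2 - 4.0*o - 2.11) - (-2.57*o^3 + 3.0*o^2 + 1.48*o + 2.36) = 1.45*o^3 - 1.83*o^2 - 5.48*o - 4.47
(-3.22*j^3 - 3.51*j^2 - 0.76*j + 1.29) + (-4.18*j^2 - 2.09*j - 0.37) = -3.22*j^3 - 7.69*j^2 - 2.85*j + 0.92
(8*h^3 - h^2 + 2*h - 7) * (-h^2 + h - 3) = -8*h^5 + 9*h^4 - 27*h^3 + 12*h^2 - 13*h + 21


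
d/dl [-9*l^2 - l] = -18*l - 1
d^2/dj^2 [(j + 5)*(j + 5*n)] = 2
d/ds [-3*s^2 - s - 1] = -6*s - 1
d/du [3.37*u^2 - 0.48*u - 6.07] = 6.74*u - 0.48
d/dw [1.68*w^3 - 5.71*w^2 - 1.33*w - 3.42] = 5.04*w^2 - 11.42*w - 1.33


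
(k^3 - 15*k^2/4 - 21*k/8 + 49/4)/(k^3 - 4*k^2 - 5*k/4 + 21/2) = (4*k + 7)/(2*(2*k + 3))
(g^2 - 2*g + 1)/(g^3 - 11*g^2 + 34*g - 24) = (g - 1)/(g^2 - 10*g + 24)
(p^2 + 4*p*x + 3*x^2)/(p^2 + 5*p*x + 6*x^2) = (p + x)/(p + 2*x)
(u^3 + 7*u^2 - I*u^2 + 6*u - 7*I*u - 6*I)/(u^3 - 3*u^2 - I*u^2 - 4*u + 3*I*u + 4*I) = (u + 6)/(u - 4)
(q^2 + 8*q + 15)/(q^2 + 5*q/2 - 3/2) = 2*(q + 5)/(2*q - 1)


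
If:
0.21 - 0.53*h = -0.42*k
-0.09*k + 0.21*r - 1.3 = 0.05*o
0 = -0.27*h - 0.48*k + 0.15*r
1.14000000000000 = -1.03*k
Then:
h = -0.48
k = -1.11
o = -42.52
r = -4.41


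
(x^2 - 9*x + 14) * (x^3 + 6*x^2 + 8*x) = x^5 - 3*x^4 - 32*x^3 + 12*x^2 + 112*x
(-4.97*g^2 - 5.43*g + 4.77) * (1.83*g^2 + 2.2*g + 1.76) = -9.0951*g^4 - 20.8709*g^3 - 11.9641*g^2 + 0.937200000000001*g + 8.3952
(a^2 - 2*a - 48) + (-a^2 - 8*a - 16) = -10*a - 64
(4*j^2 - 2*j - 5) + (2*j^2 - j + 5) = 6*j^2 - 3*j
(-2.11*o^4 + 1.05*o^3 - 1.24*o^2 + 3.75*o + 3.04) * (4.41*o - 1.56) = -9.3051*o^5 + 7.9221*o^4 - 7.1064*o^3 + 18.4719*o^2 + 7.5564*o - 4.7424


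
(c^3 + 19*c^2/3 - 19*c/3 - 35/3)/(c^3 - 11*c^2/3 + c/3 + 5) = (c + 7)/(c - 3)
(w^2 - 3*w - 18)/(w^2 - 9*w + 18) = (w + 3)/(w - 3)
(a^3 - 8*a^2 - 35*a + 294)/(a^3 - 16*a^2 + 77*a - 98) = (a + 6)/(a - 2)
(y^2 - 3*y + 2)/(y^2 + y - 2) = (y - 2)/(y + 2)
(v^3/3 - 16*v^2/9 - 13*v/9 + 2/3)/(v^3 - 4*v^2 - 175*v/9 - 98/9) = (-3*v^3 + 16*v^2 + 13*v - 6)/(-9*v^3 + 36*v^2 + 175*v + 98)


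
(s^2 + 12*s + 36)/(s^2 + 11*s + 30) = (s + 6)/(s + 5)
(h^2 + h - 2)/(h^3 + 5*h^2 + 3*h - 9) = (h + 2)/(h^2 + 6*h + 9)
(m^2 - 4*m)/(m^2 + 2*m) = (m - 4)/(m + 2)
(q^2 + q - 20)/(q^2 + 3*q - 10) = (q - 4)/(q - 2)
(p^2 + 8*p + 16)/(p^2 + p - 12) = (p + 4)/(p - 3)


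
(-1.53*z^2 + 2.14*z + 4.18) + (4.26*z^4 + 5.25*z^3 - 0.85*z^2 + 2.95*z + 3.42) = 4.26*z^4 + 5.25*z^3 - 2.38*z^2 + 5.09*z + 7.6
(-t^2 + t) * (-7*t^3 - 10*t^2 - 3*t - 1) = 7*t^5 + 3*t^4 - 7*t^3 - 2*t^2 - t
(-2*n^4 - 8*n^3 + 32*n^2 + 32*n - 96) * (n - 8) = -2*n^5 + 8*n^4 + 96*n^3 - 224*n^2 - 352*n + 768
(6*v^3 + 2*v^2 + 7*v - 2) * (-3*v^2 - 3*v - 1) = -18*v^5 - 24*v^4 - 33*v^3 - 17*v^2 - v + 2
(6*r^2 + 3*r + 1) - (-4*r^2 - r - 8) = 10*r^2 + 4*r + 9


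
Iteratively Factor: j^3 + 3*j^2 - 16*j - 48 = (j - 4)*(j^2 + 7*j + 12) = (j - 4)*(j + 4)*(j + 3)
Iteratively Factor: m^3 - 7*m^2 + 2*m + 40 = (m - 5)*(m^2 - 2*m - 8) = (m - 5)*(m + 2)*(m - 4)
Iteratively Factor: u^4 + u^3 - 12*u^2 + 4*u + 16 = (u + 4)*(u^3 - 3*u^2 + 4) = (u + 1)*(u + 4)*(u^2 - 4*u + 4) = (u - 2)*(u + 1)*(u + 4)*(u - 2)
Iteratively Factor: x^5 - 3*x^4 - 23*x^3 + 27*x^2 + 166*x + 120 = (x - 5)*(x^4 + 2*x^3 - 13*x^2 - 38*x - 24) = (x - 5)*(x + 1)*(x^3 + x^2 - 14*x - 24) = (x - 5)*(x + 1)*(x + 3)*(x^2 - 2*x - 8) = (x - 5)*(x + 1)*(x + 2)*(x + 3)*(x - 4)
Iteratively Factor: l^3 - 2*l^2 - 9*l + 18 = (l - 3)*(l^2 + l - 6) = (l - 3)*(l - 2)*(l + 3)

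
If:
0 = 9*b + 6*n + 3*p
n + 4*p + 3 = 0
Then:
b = 7*p/3 + 2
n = -4*p - 3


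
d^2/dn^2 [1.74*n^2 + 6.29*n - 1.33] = 3.48000000000000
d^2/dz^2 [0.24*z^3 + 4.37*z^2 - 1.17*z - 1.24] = 1.44*z + 8.74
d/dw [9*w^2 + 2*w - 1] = 18*w + 2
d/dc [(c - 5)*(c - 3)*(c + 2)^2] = 4*c^3 - 12*c^2 - 26*c + 28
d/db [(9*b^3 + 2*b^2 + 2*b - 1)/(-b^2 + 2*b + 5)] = 3*(-3*b^4 + 12*b^3 + 47*b^2 + 6*b + 4)/(b^4 - 4*b^3 - 6*b^2 + 20*b + 25)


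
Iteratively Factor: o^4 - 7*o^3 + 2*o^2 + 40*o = (o - 5)*(o^3 - 2*o^2 - 8*o) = (o - 5)*(o - 4)*(o^2 + 2*o) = (o - 5)*(o - 4)*(o + 2)*(o)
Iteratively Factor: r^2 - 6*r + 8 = (r - 4)*(r - 2)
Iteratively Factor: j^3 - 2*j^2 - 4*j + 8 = (j - 2)*(j^2 - 4) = (j - 2)*(j + 2)*(j - 2)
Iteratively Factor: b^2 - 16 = (b - 4)*(b + 4)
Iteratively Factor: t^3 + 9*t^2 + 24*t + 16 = (t + 4)*(t^2 + 5*t + 4) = (t + 1)*(t + 4)*(t + 4)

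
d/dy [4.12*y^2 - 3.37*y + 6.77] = 8.24*y - 3.37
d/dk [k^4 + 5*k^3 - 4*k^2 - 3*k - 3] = 4*k^3 + 15*k^2 - 8*k - 3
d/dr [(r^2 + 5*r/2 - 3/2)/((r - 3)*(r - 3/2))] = 2*(-14*r^2 + 24*r + 9)/(4*r^4 - 36*r^3 + 117*r^2 - 162*r + 81)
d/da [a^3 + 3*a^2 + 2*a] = 3*a^2 + 6*a + 2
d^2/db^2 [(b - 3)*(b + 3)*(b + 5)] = 6*b + 10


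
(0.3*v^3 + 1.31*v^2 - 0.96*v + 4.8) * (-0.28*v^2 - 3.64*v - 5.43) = -0.084*v^5 - 1.4588*v^4 - 6.1286*v^3 - 4.9629*v^2 - 12.2592*v - 26.064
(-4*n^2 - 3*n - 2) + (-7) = -4*n^2 - 3*n - 9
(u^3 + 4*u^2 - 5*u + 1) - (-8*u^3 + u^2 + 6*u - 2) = 9*u^3 + 3*u^2 - 11*u + 3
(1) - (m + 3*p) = -m - 3*p + 1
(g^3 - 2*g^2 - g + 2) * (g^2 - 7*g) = g^5 - 9*g^4 + 13*g^3 + 9*g^2 - 14*g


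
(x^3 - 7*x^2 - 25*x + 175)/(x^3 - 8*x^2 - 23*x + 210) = (x - 5)/(x - 6)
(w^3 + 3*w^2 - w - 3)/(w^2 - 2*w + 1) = (w^2 + 4*w + 3)/(w - 1)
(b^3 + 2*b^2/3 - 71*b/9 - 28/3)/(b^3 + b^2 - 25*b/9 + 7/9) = (3*b^2 - 5*b - 12)/(3*b^2 - 4*b + 1)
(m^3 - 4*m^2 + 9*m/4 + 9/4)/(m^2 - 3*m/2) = m - 5/2 - 3/(2*m)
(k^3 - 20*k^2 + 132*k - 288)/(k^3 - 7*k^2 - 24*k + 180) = (k - 8)/(k + 5)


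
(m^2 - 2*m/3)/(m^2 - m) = (m - 2/3)/(m - 1)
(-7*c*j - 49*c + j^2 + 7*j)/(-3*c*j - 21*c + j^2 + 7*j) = (7*c - j)/(3*c - j)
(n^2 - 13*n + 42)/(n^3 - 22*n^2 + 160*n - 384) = (n - 7)/(n^2 - 16*n + 64)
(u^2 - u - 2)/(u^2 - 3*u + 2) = (u + 1)/(u - 1)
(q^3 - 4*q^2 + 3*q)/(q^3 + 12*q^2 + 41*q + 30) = q*(q^2 - 4*q + 3)/(q^3 + 12*q^2 + 41*q + 30)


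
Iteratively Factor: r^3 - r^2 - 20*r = (r + 4)*(r^2 - 5*r) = (r - 5)*(r + 4)*(r)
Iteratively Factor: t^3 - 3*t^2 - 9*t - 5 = (t - 5)*(t^2 + 2*t + 1) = (t - 5)*(t + 1)*(t + 1)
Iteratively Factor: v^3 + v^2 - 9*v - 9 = (v + 3)*(v^2 - 2*v - 3) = (v + 1)*(v + 3)*(v - 3)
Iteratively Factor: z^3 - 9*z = (z - 3)*(z^2 + 3*z) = (z - 3)*(z + 3)*(z)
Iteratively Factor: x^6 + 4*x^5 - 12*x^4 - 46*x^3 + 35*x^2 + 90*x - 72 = (x - 3)*(x^5 + 7*x^4 + 9*x^3 - 19*x^2 - 22*x + 24) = (x - 3)*(x + 4)*(x^4 + 3*x^3 - 3*x^2 - 7*x + 6) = (x - 3)*(x - 1)*(x + 4)*(x^3 + 4*x^2 + x - 6) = (x - 3)*(x - 1)*(x + 2)*(x + 4)*(x^2 + 2*x - 3) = (x - 3)*(x - 1)*(x + 2)*(x + 3)*(x + 4)*(x - 1)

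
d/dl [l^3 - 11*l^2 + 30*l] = 3*l^2 - 22*l + 30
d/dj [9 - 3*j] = -3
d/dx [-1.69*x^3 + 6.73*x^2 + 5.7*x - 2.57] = -5.07*x^2 + 13.46*x + 5.7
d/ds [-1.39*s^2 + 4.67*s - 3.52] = 4.67 - 2.78*s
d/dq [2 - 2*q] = -2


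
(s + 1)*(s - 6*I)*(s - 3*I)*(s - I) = s^4 + s^3 - 10*I*s^3 - 27*s^2 - 10*I*s^2 - 27*s + 18*I*s + 18*I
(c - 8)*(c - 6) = c^2 - 14*c + 48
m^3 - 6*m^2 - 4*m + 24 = (m - 6)*(m - 2)*(m + 2)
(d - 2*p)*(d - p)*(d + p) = d^3 - 2*d^2*p - d*p^2 + 2*p^3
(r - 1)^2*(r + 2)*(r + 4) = r^4 + 4*r^3 - 3*r^2 - 10*r + 8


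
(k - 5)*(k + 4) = k^2 - k - 20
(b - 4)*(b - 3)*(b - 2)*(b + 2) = b^4 - 7*b^3 + 8*b^2 + 28*b - 48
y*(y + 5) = y^2 + 5*y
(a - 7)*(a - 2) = a^2 - 9*a + 14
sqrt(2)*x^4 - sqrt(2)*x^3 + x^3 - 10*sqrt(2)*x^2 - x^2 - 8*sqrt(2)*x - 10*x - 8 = (x - 4)*(x + 2)*(x + sqrt(2)/2)*(sqrt(2)*x + sqrt(2))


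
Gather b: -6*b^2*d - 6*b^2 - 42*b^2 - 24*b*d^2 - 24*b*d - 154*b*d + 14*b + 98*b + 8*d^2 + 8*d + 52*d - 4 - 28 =b^2*(-6*d - 48) + b*(-24*d^2 - 178*d + 112) + 8*d^2 + 60*d - 32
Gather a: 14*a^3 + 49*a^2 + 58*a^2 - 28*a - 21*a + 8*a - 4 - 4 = 14*a^3 + 107*a^2 - 41*a - 8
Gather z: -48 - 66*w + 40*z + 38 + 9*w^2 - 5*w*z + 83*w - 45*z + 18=9*w^2 + 17*w + z*(-5*w - 5) + 8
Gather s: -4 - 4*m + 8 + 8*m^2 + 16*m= 8*m^2 + 12*m + 4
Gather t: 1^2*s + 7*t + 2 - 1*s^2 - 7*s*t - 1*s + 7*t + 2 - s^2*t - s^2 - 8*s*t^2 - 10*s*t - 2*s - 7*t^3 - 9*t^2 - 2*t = -2*s^2 - 2*s - 7*t^3 + t^2*(-8*s - 9) + t*(-s^2 - 17*s + 12) + 4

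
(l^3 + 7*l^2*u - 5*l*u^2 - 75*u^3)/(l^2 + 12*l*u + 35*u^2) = (l^2 + 2*l*u - 15*u^2)/(l + 7*u)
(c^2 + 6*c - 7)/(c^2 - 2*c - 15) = (-c^2 - 6*c + 7)/(-c^2 + 2*c + 15)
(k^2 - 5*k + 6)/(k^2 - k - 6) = (k - 2)/(k + 2)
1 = 1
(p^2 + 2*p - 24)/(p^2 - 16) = (p + 6)/(p + 4)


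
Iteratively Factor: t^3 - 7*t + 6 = (t + 3)*(t^2 - 3*t + 2) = (t - 1)*(t + 3)*(t - 2)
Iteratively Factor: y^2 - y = (y - 1)*(y)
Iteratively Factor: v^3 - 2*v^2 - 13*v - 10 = (v + 1)*(v^2 - 3*v - 10) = (v - 5)*(v + 1)*(v + 2)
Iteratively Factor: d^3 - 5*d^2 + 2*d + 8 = (d - 4)*(d^2 - d - 2) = (d - 4)*(d + 1)*(d - 2)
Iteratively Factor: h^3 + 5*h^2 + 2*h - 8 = (h - 1)*(h^2 + 6*h + 8) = (h - 1)*(h + 2)*(h + 4)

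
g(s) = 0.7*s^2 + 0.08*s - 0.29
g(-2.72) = 4.67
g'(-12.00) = -16.72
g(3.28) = 7.50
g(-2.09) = 2.60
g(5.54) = 21.64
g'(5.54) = 7.84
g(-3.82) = 9.62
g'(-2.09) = -2.85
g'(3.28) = 4.67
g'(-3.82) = -5.27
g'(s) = 1.4*s + 0.08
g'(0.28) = 0.47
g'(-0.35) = -0.41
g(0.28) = -0.21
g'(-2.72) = -3.73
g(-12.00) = 99.55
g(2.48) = 4.21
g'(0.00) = 0.08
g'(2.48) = 3.55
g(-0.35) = -0.23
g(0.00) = -0.29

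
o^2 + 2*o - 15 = (o - 3)*(o + 5)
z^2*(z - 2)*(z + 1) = z^4 - z^3 - 2*z^2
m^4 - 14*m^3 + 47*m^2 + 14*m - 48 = (m - 8)*(m - 6)*(m - 1)*(m + 1)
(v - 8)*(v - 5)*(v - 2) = v^3 - 15*v^2 + 66*v - 80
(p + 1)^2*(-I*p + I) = -I*p^3 - I*p^2 + I*p + I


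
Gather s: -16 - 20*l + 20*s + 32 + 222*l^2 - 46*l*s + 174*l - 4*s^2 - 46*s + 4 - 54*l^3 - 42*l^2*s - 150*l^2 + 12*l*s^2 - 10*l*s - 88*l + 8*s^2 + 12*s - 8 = -54*l^3 + 72*l^2 + 66*l + s^2*(12*l + 4) + s*(-42*l^2 - 56*l - 14) + 12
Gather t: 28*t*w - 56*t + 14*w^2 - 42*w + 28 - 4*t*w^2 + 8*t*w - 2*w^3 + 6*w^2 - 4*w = t*(-4*w^2 + 36*w - 56) - 2*w^3 + 20*w^2 - 46*w + 28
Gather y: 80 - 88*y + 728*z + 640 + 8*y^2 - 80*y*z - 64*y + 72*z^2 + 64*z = 8*y^2 + y*(-80*z - 152) + 72*z^2 + 792*z + 720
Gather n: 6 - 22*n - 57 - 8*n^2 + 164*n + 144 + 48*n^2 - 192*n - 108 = 40*n^2 - 50*n - 15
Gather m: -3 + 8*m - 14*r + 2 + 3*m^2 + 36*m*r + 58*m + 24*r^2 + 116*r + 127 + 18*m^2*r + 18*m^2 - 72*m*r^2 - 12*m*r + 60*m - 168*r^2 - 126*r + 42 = m^2*(18*r + 21) + m*(-72*r^2 + 24*r + 126) - 144*r^2 - 24*r + 168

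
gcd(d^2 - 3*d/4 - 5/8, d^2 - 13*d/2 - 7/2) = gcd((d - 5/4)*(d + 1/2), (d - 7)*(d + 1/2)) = d + 1/2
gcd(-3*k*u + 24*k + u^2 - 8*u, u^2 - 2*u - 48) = u - 8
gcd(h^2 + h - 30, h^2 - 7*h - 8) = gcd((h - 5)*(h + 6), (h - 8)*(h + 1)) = 1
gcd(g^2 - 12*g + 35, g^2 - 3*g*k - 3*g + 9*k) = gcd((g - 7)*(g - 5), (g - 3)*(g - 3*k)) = 1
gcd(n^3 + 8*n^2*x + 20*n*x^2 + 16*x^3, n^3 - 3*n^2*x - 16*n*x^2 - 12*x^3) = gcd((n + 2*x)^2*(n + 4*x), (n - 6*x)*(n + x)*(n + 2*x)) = n + 2*x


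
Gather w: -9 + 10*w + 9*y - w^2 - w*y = -w^2 + w*(10 - y) + 9*y - 9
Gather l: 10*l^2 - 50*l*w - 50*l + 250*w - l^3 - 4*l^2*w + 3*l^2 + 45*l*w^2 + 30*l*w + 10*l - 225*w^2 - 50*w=-l^3 + l^2*(13 - 4*w) + l*(45*w^2 - 20*w - 40) - 225*w^2 + 200*w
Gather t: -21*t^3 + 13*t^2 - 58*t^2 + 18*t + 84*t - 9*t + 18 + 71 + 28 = -21*t^3 - 45*t^2 + 93*t + 117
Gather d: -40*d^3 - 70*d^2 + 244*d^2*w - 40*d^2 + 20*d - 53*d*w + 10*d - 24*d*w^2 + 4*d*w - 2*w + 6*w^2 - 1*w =-40*d^3 + d^2*(244*w - 110) + d*(-24*w^2 - 49*w + 30) + 6*w^2 - 3*w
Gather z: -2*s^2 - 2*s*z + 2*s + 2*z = -2*s^2 + 2*s + z*(2 - 2*s)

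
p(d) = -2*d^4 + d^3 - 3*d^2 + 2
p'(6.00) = -1656.00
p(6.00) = -2482.00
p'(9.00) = -5643.00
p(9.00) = -12634.00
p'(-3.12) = 290.89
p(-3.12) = -247.09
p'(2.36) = -102.61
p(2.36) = -63.61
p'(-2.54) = 165.69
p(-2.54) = -116.99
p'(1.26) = -18.80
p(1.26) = -5.80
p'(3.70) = -386.35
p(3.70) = -363.25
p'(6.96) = -2593.66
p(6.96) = -4499.35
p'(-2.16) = 107.58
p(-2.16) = -65.61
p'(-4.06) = 609.20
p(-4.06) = -657.79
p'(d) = -8*d^3 + 3*d^2 - 6*d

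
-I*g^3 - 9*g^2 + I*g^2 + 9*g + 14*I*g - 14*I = (g - 7*I)*(g - 2*I)*(-I*g + I)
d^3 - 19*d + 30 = (d - 3)*(d - 2)*(d + 5)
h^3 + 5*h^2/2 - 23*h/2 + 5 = (h - 2)*(h - 1/2)*(h + 5)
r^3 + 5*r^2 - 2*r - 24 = (r - 2)*(r + 3)*(r + 4)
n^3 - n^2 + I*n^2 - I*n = n*(n - 1)*(n + I)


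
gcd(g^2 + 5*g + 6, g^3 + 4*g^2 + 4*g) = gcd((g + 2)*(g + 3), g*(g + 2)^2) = g + 2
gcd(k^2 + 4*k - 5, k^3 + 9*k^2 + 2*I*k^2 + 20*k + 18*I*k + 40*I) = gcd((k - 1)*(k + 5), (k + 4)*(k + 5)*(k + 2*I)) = k + 5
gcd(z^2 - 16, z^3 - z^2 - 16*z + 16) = z^2 - 16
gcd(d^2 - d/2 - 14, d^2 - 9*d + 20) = d - 4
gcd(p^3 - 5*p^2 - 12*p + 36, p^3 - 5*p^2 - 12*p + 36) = p^3 - 5*p^2 - 12*p + 36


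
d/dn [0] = 0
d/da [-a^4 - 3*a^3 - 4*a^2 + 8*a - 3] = -4*a^3 - 9*a^2 - 8*a + 8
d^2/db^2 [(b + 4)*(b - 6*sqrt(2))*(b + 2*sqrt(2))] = 6*b - 8*sqrt(2) + 8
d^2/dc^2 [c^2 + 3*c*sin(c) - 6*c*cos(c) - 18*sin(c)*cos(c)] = -3*c*sin(c) + 6*c*cos(c) + 12*sin(c) + 36*sin(2*c) + 6*cos(c) + 2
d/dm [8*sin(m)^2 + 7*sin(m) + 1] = (16*sin(m) + 7)*cos(m)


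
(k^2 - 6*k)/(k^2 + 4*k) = (k - 6)/(k + 4)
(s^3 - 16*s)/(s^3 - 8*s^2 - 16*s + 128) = s/(s - 8)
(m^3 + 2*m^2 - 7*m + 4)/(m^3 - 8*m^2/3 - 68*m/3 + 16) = 3*(m^2 - 2*m + 1)/(3*m^2 - 20*m + 12)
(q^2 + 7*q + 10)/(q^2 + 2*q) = (q + 5)/q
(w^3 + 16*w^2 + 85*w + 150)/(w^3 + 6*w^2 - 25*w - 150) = (w + 5)/(w - 5)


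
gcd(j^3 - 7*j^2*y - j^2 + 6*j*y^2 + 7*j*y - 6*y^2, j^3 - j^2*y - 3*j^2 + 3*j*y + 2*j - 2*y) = -j^2 + j*y + j - y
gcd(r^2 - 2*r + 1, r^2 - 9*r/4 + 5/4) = r - 1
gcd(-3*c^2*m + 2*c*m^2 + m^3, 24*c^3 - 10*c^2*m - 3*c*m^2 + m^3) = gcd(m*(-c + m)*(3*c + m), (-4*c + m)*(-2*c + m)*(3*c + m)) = 3*c + m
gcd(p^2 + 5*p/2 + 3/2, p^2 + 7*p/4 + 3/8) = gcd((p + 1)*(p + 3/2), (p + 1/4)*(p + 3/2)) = p + 3/2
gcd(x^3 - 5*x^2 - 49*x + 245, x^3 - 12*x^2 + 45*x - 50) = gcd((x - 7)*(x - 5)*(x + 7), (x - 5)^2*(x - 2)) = x - 5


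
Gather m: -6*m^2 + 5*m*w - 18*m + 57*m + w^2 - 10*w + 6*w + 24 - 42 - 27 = -6*m^2 + m*(5*w + 39) + w^2 - 4*w - 45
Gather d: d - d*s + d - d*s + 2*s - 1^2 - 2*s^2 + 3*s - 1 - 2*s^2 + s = d*(2 - 2*s) - 4*s^2 + 6*s - 2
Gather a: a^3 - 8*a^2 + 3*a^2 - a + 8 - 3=a^3 - 5*a^2 - a + 5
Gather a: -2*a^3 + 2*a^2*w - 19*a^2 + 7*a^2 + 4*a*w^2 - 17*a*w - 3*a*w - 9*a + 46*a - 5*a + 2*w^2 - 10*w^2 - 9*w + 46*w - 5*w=-2*a^3 + a^2*(2*w - 12) + a*(4*w^2 - 20*w + 32) - 8*w^2 + 32*w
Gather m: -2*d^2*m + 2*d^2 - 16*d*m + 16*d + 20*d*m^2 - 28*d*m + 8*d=2*d^2 + 20*d*m^2 + 24*d + m*(-2*d^2 - 44*d)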